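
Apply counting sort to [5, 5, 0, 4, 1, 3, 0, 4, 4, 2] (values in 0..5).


Count array: [2, 1, 1, 1, 3, 2]
Reconstruct: [0, 0, 1, 2, 3, 4, 4, 4, 5, 5]


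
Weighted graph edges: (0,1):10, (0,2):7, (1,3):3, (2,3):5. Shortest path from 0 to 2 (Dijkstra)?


Dijkstra from 0:
Distances: {0: 0, 1: 10, 2: 7, 3: 12}
Shortest distance to 2 = 7, path = [0, 2]


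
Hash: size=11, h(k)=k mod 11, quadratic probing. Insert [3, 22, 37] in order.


Insertions: 3->slot 3; 22->slot 0; 37->slot 4
Table: [22, None, None, 3, 37, None, None, None, None, None, None]


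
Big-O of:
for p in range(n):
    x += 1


Per nesting level: O(n) = O(n)
Complexity: O(n)


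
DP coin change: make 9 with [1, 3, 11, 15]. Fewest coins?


dp[0]=0; dp[i]=1+min(dp[i-c] for c in coins)
...dp[4]=2, dp[5]=3, dp[6]=2, dp[7]=3, dp[8]=4, dp[9]=3
Minimum coins for 9 = 3


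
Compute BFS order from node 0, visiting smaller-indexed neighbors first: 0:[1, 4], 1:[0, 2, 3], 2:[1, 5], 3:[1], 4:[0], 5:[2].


BFS queue: start with [0]
Visit order: [0, 1, 4, 2, 3, 5]


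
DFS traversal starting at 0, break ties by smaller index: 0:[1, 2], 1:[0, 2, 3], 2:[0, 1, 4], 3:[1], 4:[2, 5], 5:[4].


DFS stack-based: start with [0]
Visit order: [0, 1, 2, 4, 5, 3]


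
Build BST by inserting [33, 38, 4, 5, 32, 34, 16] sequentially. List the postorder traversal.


Root = 33; build tree by BST insertion.
Postorder traversal: [16, 32, 5, 4, 34, 38, 33]


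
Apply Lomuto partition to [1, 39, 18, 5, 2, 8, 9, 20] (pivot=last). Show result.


Elements <= 20 go left of pivot.
Result: [1, 18, 5, 2, 8, 9, 20, 39], pivot at index 6


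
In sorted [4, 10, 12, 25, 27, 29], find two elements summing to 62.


Two pointers: lo=0, hi=5
No pair sums to 62


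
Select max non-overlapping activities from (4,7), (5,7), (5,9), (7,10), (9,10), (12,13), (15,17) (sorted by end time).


Greedy: pick earliest-ending, then skip overlaps.
Selected (4 activities): [(4, 7), (7, 10), (12, 13), (15, 17)]


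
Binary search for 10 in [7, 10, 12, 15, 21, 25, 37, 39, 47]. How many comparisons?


Search for 10:
[0,8] mid=4 arr[4]=21
[0,3] mid=1 arr[1]=10
Total: 2 comparisons


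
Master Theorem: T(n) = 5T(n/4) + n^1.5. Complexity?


a=5, b=4, c=1.5. log_4(5)=1.161 < c=1.5. Case 3: O(n^c) = O(n^1.500)
Complexity: O(n^1.500)


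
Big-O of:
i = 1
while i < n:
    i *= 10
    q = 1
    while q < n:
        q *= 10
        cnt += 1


Per nesting level: O(log n) * O(log n) = O((log n)^2)
Complexity: O((log n)^2)


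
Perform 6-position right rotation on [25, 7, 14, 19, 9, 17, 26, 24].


Right rotate by 6: [14, 19, 9, 17, 26, 24, 25, 7]


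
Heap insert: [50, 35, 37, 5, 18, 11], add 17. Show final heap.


Append 17: [50, 35, 37, 5, 18, 11, 17]
Bubble up: no swaps needed
Result: [50, 35, 37, 5, 18, 11, 17]


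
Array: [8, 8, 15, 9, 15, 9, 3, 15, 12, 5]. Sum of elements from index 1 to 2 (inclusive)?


Prefix sums: [0, 8, 16, 31, 40, 55, 64, 67, 82, 94, 99]
Sum[1..2] = prefix[3] - prefix[1] = 31 - 8 = 23


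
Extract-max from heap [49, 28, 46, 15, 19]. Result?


Max = 49
Replace root with last, heapify down
Resulting heap: [46, 28, 19, 15]


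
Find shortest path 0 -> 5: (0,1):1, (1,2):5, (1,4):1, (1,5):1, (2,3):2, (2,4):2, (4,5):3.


Dijkstra from 0:
Distances: {0: 0, 1: 1, 2: 4, 3: 6, 4: 2, 5: 2}
Shortest distance to 5 = 2, path = [0, 1, 5]


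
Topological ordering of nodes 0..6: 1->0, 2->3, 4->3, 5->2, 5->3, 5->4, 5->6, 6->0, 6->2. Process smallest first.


Kahn's algorithm, process smallest node first
Order: [1, 5, 4, 6, 0, 2, 3]


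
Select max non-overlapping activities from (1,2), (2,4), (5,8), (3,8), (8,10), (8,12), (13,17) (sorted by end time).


Greedy: pick earliest-ending, then skip overlaps.
Selected (5 activities): [(1, 2), (2, 4), (5, 8), (8, 10), (13, 17)]


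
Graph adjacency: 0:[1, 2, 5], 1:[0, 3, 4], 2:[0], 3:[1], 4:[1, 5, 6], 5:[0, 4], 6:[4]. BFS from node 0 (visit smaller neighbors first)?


BFS queue: start with [0]
Visit order: [0, 1, 2, 5, 3, 4, 6]


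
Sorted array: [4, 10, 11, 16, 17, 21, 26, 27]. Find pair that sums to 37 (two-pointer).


Two pointers: lo=0, hi=7
Found pair: (10, 27) summing to 37


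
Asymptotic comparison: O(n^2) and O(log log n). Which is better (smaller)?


double-logarithmic grows slower than quadratic
O(log log n) is asymptotically smaller; O(n^2) grows faster


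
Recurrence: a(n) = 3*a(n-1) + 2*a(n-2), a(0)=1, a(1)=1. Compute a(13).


Build bottom-up:
...a(11)=442961, a(12)=1577629, a(13)=3*1577629+2*442961=5618809


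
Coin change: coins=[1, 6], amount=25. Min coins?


dp[0]=0; dp[i]=1+min(dp[i-c] for c in coins)
...dp[20]=5, dp[21]=6, dp[22]=7, dp[23]=8, dp[24]=4, dp[25]=5
Minimum coins for 25 = 5


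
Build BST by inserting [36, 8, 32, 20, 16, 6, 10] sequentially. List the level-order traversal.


Root = 36; build tree by BST insertion.
Level-Order traversal: [36, 8, 6, 32, 20, 16, 10]


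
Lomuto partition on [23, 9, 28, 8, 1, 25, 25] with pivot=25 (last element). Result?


Elements <= 25 go left of pivot.
Result: [23, 9, 8, 1, 25, 25, 28], pivot at index 5


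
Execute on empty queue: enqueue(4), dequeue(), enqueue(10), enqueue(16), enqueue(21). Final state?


enqueue(4) -> [4]
dequeue() returns 4 -> []
enqueue(10) -> [10]
enqueue(16) -> [10, 16]
enqueue(21) -> [10, 16, 21]
Final queue (front to back): [10, 16, 21]


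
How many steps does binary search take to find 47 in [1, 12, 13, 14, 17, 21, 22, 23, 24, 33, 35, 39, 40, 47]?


Search for 47:
[0,13] mid=6 arr[6]=22
[7,13] mid=10 arr[10]=35
[11,13] mid=12 arr[12]=40
[13,13] mid=13 arr[13]=47
Total: 4 comparisons


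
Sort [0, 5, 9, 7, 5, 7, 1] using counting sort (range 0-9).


Count array: [1, 1, 0, 0, 0, 2, 0, 2, 0, 1]
Reconstruct: [0, 1, 5, 5, 7, 7, 9]


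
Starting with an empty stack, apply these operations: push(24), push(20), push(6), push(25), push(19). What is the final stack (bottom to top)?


push(24) -> [24]
push(20) -> [24, 20]
push(6) -> [24, 20, 6]
push(25) -> [24, 20, 6, 25]
push(19) -> [24, 20, 6, 25, 19]
Final stack (bottom to top): [24, 20, 6, 25, 19]


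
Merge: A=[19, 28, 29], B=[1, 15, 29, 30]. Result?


Compare heads, take smaller each step.
Merged: [1, 15, 19, 28, 29, 29, 30]


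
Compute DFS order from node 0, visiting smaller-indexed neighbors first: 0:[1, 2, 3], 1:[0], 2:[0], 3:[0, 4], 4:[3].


DFS stack-based: start with [0]
Visit order: [0, 1, 2, 3, 4]


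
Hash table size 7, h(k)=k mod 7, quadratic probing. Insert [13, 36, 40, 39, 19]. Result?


Insertions: 13->slot 6; 36->slot 1; 40->slot 5; 39->slot 4; 19->slot 2
Table: [None, 36, 19, None, 39, 40, 13]


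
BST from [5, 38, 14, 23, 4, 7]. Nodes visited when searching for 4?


BST root = 5
Search for 4: compare at each node
Path: [5, 4]


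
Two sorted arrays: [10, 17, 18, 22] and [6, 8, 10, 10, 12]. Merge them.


Compare heads, take smaller each step.
Merged: [6, 8, 10, 10, 10, 12, 17, 18, 22]


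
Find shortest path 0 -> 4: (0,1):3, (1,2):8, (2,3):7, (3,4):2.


Dijkstra from 0:
Distances: {0: 0, 1: 3, 2: 11, 3: 18, 4: 20}
Shortest distance to 4 = 20, path = [0, 1, 2, 3, 4]


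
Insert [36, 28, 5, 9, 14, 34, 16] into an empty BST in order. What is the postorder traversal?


Root = 36; build tree by BST insertion.
Postorder traversal: [16, 14, 9, 5, 34, 28, 36]


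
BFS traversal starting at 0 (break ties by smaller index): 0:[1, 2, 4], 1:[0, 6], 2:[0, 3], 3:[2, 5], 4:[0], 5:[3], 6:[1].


BFS queue: start with [0]
Visit order: [0, 1, 2, 4, 6, 3, 5]


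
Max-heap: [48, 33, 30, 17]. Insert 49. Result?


Append 49: [48, 33, 30, 17, 49]
Bubble up: swap idx 4(49) with idx 1(33); swap idx 1(49) with idx 0(48)
Result: [49, 48, 30, 17, 33]


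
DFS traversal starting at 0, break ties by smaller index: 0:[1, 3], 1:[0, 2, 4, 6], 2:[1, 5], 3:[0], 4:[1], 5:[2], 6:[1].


DFS stack-based: start with [0]
Visit order: [0, 1, 2, 5, 4, 6, 3]


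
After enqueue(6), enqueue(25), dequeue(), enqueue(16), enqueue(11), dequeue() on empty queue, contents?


enqueue(6) -> [6]
enqueue(25) -> [6, 25]
dequeue() returns 6 -> [25]
enqueue(16) -> [25, 16]
enqueue(11) -> [25, 16, 11]
dequeue() returns 25 -> [16, 11]
Final queue (front to back): [16, 11]


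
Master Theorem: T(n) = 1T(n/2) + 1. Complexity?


a=1, b=2, c=0. log_2(1)=0 = c=0. Case 2: O(n^c log n) = O(log n)
Complexity: O(log n)


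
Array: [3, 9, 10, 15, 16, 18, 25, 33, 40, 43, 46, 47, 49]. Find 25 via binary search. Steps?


Search for 25:
[0,12] mid=6 arr[6]=25
Total: 1 comparisons


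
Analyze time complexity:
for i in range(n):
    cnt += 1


Per nesting level: O(n) = O(n)
Complexity: O(n)


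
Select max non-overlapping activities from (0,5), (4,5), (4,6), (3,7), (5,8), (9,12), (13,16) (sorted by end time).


Greedy: pick earliest-ending, then skip overlaps.
Selected (4 activities): [(0, 5), (5, 8), (9, 12), (13, 16)]


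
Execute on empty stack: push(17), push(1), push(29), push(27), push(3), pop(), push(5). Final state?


push(17) -> [17]
push(1) -> [17, 1]
push(29) -> [17, 1, 29]
push(27) -> [17, 1, 29, 27]
push(3) -> [17, 1, 29, 27, 3]
pop() returns 3 -> [17, 1, 29, 27]
push(5) -> [17, 1, 29, 27, 5]
Final stack (bottom to top): [17, 1, 29, 27, 5]


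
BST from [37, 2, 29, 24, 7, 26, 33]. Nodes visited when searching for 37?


BST root = 37
Search for 37: compare at each node
Path: [37]


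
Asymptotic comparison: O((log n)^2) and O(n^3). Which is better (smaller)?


polylogarithmic grows slower than cubic
O((log n)^2) is asymptotically smaller; O(n^3) grows faster


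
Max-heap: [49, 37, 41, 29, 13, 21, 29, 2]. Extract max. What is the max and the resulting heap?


Max = 49
Replace root with last, heapify down
Resulting heap: [41, 37, 29, 29, 13, 21, 2]


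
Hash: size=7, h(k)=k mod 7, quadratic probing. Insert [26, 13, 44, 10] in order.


Insertions: 26->slot 5; 13->slot 6; 44->slot 2; 10->slot 3
Table: [None, None, 44, 10, None, 26, 13]


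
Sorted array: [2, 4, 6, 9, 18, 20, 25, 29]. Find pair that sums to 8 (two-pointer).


Two pointers: lo=0, hi=7
Found pair: (2, 6) summing to 8


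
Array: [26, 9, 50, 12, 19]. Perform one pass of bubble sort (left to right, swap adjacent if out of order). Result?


After one pass: [9, 26, 12, 19, 50]


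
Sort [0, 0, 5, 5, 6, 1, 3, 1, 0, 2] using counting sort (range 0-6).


Count array: [3, 2, 1, 1, 0, 2, 1]
Reconstruct: [0, 0, 0, 1, 1, 2, 3, 5, 5, 6]


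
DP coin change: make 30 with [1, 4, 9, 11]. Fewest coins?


dp[0]=0; dp[i]=1+min(dp[i-c] for c in coins)
...dp[25]=4, dp[26]=3, dp[27]=3, dp[28]=4, dp[29]=3, dp[30]=4
Minimum coins for 30 = 4


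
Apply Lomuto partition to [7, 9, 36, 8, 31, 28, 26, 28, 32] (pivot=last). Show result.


Elements <= 32 go left of pivot.
Result: [7, 9, 8, 31, 28, 26, 28, 32, 36], pivot at index 7


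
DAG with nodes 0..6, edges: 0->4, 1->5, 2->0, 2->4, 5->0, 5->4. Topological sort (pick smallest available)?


Kahn's algorithm, process smallest node first
Order: [1, 2, 3, 5, 0, 4, 6]


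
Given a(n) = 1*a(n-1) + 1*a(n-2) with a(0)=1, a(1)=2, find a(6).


Build bottom-up:
...a(4)=8, a(5)=13, a(6)=1*13+1*8=21


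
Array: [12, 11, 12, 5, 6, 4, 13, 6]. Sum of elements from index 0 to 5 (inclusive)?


Prefix sums: [0, 12, 23, 35, 40, 46, 50, 63, 69]
Sum[0..5] = prefix[6] - prefix[0] = 50 - 0 = 50


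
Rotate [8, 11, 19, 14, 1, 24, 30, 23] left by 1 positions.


Left rotate by 1: [11, 19, 14, 1, 24, 30, 23, 8]


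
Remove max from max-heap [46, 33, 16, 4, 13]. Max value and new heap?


Max = 46
Replace root with last, heapify down
Resulting heap: [33, 13, 16, 4]


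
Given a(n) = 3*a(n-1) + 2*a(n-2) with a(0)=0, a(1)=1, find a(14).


Build bottom-up:
...a(12)=1010295, a(13)=3598219, a(14)=3*3598219+2*1010295=12815247


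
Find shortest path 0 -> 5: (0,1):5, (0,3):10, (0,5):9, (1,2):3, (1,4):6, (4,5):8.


Dijkstra from 0:
Distances: {0: 0, 1: 5, 2: 8, 3: 10, 4: 11, 5: 9}
Shortest distance to 5 = 9, path = [0, 5]


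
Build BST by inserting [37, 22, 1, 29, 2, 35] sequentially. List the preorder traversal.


Root = 37; build tree by BST insertion.
Preorder traversal: [37, 22, 1, 2, 29, 35]


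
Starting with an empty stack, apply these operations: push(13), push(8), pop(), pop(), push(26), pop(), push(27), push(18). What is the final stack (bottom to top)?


push(13) -> [13]
push(8) -> [13, 8]
pop() returns 8 -> [13]
pop() returns 13 -> []
push(26) -> [26]
pop() returns 26 -> []
push(27) -> [27]
push(18) -> [27, 18]
Final stack (bottom to top): [27, 18]


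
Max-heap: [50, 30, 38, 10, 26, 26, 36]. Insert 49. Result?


Append 49: [50, 30, 38, 10, 26, 26, 36, 49]
Bubble up: swap idx 7(49) with idx 3(10); swap idx 3(49) with idx 1(30)
Result: [50, 49, 38, 30, 26, 26, 36, 10]


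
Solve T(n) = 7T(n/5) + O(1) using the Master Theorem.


a=7, b=5, c=0. log_5(7)=1.209 > c=0. Case 1: O(n^log_b(a)) = O(n^1.209)
Complexity: O(n^1.209)


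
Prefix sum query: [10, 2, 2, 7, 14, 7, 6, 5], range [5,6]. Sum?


Prefix sums: [0, 10, 12, 14, 21, 35, 42, 48, 53]
Sum[5..6] = prefix[7] - prefix[5] = 48 - 35 = 13


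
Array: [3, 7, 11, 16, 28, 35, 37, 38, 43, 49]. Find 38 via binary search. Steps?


Search for 38:
[0,9] mid=4 arr[4]=28
[5,9] mid=7 arr[7]=38
Total: 2 comparisons


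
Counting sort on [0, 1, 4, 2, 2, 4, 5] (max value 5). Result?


Count array: [1, 1, 2, 0, 2, 1]
Reconstruct: [0, 1, 2, 2, 4, 4, 5]


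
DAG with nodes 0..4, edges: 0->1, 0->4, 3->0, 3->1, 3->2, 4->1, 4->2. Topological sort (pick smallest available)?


Kahn's algorithm, process smallest node first
Order: [3, 0, 4, 1, 2]


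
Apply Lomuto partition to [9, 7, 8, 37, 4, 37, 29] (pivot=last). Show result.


Elements <= 29 go left of pivot.
Result: [9, 7, 8, 4, 29, 37, 37], pivot at index 4


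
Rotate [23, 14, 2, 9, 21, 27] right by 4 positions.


Right rotate by 4: [2, 9, 21, 27, 23, 14]


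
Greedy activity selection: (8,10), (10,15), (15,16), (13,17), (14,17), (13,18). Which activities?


Greedy: pick earliest-ending, then skip overlaps.
Selected (3 activities): [(8, 10), (10, 15), (15, 16)]


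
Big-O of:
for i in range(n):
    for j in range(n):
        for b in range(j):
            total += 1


Per nesting level: O(n) * O(n) * O(n) [triangular over j] = O(n^3)
Complexity: O(n^3)


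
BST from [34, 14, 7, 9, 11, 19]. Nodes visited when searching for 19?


BST root = 34
Search for 19: compare at each node
Path: [34, 14, 19]


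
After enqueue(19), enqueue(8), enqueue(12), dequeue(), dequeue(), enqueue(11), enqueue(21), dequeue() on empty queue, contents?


enqueue(19) -> [19]
enqueue(8) -> [19, 8]
enqueue(12) -> [19, 8, 12]
dequeue() returns 19 -> [8, 12]
dequeue() returns 8 -> [12]
enqueue(11) -> [12, 11]
enqueue(21) -> [12, 11, 21]
dequeue() returns 12 -> [11, 21]
Final queue (front to back): [11, 21]


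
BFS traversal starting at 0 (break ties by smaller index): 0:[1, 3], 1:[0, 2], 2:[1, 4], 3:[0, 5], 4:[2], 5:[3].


BFS queue: start with [0]
Visit order: [0, 1, 3, 2, 5, 4]


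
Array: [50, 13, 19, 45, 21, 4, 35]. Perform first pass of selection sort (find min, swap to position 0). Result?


After one pass: [4, 13, 19, 45, 21, 50, 35]


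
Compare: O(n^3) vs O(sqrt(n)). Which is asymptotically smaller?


sublinear grows slower than cubic
O(sqrt(n)) is asymptotically smaller; O(n^3) grows faster


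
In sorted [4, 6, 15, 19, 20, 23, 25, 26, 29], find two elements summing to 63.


Two pointers: lo=0, hi=8
No pair sums to 63


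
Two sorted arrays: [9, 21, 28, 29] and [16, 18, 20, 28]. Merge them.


Compare heads, take smaller each step.
Merged: [9, 16, 18, 20, 21, 28, 28, 29]


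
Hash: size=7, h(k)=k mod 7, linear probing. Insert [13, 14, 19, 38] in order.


Insertions: 13->slot 6; 14->slot 0; 19->slot 5; 38->slot 3
Table: [14, None, None, 38, None, 19, 13]


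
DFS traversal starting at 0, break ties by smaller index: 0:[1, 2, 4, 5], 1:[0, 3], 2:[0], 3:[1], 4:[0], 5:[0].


DFS stack-based: start with [0]
Visit order: [0, 1, 3, 2, 4, 5]


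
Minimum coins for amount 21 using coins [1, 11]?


dp[0]=0; dp[i]=1+min(dp[i-c] for c in coins)
...dp[16]=6, dp[17]=7, dp[18]=8, dp[19]=9, dp[20]=10, dp[21]=11
Minimum coins for 21 = 11


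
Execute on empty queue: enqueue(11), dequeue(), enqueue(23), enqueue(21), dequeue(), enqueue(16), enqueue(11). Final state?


enqueue(11) -> [11]
dequeue() returns 11 -> []
enqueue(23) -> [23]
enqueue(21) -> [23, 21]
dequeue() returns 23 -> [21]
enqueue(16) -> [21, 16]
enqueue(11) -> [21, 16, 11]
Final queue (front to back): [21, 16, 11]


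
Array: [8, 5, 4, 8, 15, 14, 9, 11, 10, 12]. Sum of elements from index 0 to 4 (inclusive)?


Prefix sums: [0, 8, 13, 17, 25, 40, 54, 63, 74, 84, 96]
Sum[0..4] = prefix[5] - prefix[0] = 40 - 0 = 40


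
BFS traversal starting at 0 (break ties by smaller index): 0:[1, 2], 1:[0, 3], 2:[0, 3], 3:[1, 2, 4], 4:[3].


BFS queue: start with [0]
Visit order: [0, 1, 2, 3, 4]


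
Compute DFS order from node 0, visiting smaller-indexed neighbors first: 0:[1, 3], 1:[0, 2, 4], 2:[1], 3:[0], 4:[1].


DFS stack-based: start with [0]
Visit order: [0, 1, 2, 4, 3]


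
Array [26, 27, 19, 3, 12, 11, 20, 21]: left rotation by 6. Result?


Left rotate by 6: [20, 21, 26, 27, 19, 3, 12, 11]


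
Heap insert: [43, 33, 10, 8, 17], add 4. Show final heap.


Append 4: [43, 33, 10, 8, 17, 4]
Bubble up: no swaps needed
Result: [43, 33, 10, 8, 17, 4]


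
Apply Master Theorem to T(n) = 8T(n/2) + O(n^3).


a=8, b=2, c=3. log_2(8)=3 = c=3. Case 2: O(n^c log n) = O(n^3 log n)
Complexity: O(n^3 log n)


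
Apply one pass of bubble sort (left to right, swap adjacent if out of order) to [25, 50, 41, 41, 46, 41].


After one pass: [25, 41, 41, 46, 41, 50]


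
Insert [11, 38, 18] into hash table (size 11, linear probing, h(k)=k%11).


Insertions: 11->slot 0; 38->slot 5; 18->slot 7
Table: [11, None, None, None, None, 38, None, 18, None, None, None]


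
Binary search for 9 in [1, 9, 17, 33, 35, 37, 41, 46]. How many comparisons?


Search for 9:
[0,7] mid=3 arr[3]=33
[0,2] mid=1 arr[1]=9
Total: 2 comparisons


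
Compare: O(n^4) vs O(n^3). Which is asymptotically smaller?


cubic grows slower than quartic
O(n^3) is asymptotically smaller; O(n^4) grows faster


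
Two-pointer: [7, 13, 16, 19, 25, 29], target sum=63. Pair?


Two pointers: lo=0, hi=5
No pair sums to 63


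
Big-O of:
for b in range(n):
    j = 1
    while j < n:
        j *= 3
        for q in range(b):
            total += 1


Per nesting level: O(n) * O(log n) * O(n) [triangular over b] = O(n^2 log n)
Complexity: O(n^2 log n)


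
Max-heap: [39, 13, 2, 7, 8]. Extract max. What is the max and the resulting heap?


Max = 39
Replace root with last, heapify down
Resulting heap: [13, 8, 2, 7]


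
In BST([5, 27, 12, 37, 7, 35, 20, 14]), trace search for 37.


BST root = 5
Search for 37: compare at each node
Path: [5, 27, 37]


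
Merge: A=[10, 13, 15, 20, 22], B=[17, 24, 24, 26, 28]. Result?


Compare heads, take smaller each step.
Merged: [10, 13, 15, 17, 20, 22, 24, 24, 26, 28]


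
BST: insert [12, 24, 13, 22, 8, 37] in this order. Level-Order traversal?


Root = 12; build tree by BST insertion.
Level-Order traversal: [12, 8, 24, 13, 37, 22]


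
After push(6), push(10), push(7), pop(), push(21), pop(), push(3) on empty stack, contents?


push(6) -> [6]
push(10) -> [6, 10]
push(7) -> [6, 10, 7]
pop() returns 7 -> [6, 10]
push(21) -> [6, 10, 21]
pop() returns 21 -> [6, 10]
push(3) -> [6, 10, 3]
Final stack (bottom to top): [6, 10, 3]


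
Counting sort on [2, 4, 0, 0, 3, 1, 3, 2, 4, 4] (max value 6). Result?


Count array: [2, 1, 2, 2, 3, 0, 0]
Reconstruct: [0, 0, 1, 2, 2, 3, 3, 4, 4, 4]


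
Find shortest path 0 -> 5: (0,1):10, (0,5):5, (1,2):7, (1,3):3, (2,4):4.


Dijkstra from 0:
Distances: {0: 0, 1: 10, 2: 17, 3: 13, 4: 21, 5: 5}
Shortest distance to 5 = 5, path = [0, 5]


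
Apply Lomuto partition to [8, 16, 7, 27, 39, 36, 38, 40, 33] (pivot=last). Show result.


Elements <= 33 go left of pivot.
Result: [8, 16, 7, 27, 33, 36, 38, 40, 39], pivot at index 4


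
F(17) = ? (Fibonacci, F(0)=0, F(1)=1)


F(n)=F(n-1)+F(n-2)
...F(15)=610, F(16)=987, F(17)=1597


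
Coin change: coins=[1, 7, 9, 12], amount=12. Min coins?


dp[0]=0; dp[i]=1+min(dp[i-c] for c in coins)
...dp[7]=1, dp[8]=2, dp[9]=1, dp[10]=2, dp[11]=3, dp[12]=1
Minimum coins for 12 = 1


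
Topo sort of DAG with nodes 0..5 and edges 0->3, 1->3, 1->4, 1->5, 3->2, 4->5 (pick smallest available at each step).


Kahn's algorithm, process smallest node first
Order: [0, 1, 3, 2, 4, 5]


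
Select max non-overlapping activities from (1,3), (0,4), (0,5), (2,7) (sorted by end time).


Greedy: pick earliest-ending, then skip overlaps.
Selected (1 activities): [(1, 3)]


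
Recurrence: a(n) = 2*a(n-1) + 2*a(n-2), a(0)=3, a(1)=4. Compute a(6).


Build bottom-up:
...a(4)=100, a(5)=272, a(6)=2*272+2*100=744


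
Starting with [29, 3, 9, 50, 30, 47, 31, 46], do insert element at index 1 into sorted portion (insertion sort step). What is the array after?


After one pass: [3, 29, 9, 50, 30, 47, 31, 46]


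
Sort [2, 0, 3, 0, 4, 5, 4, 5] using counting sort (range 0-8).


Count array: [2, 0, 1, 1, 2, 2, 0, 0, 0]
Reconstruct: [0, 0, 2, 3, 4, 4, 5, 5]


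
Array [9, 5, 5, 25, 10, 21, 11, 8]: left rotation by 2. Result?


Left rotate by 2: [5, 25, 10, 21, 11, 8, 9, 5]


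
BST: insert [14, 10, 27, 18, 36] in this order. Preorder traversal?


Root = 14; build tree by BST insertion.
Preorder traversal: [14, 10, 27, 18, 36]


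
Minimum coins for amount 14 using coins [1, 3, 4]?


dp[0]=0; dp[i]=1+min(dp[i-c] for c in coins)
...dp[9]=3, dp[10]=3, dp[11]=3, dp[12]=3, dp[13]=4, dp[14]=4
Minimum coins for 14 = 4


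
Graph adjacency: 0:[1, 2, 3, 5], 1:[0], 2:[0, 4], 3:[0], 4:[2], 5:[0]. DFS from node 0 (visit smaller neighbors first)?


DFS stack-based: start with [0]
Visit order: [0, 1, 2, 4, 3, 5]


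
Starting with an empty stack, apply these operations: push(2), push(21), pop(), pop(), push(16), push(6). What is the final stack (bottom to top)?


push(2) -> [2]
push(21) -> [2, 21]
pop() returns 21 -> [2]
pop() returns 2 -> []
push(16) -> [16]
push(6) -> [16, 6]
Final stack (bottom to top): [16, 6]


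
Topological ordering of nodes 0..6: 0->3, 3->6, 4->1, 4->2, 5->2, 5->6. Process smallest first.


Kahn's algorithm, process smallest node first
Order: [0, 3, 4, 1, 5, 2, 6]


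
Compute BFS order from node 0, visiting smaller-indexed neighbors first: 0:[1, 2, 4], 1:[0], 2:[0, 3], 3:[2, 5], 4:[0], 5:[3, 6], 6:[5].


BFS queue: start with [0]
Visit order: [0, 1, 2, 4, 3, 5, 6]


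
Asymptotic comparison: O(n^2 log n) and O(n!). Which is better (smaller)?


n^2 log n grows slower than factorial
O(n^2 log n) is asymptotically smaller; O(n!) grows faster


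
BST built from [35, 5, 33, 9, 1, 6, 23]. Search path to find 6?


BST root = 35
Search for 6: compare at each node
Path: [35, 5, 33, 9, 6]


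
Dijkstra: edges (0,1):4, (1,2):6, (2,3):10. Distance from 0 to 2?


Dijkstra from 0:
Distances: {0: 0, 1: 4, 2: 10, 3: 20}
Shortest distance to 2 = 10, path = [0, 1, 2]


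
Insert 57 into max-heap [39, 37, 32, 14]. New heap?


Append 57: [39, 37, 32, 14, 57]
Bubble up: swap idx 4(57) with idx 1(37); swap idx 1(57) with idx 0(39)
Result: [57, 39, 32, 14, 37]


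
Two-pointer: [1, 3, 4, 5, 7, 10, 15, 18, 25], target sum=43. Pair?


Two pointers: lo=0, hi=8
Found pair: (18, 25) summing to 43


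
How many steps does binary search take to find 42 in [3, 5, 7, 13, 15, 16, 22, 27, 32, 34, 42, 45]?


Search for 42:
[0,11] mid=5 arr[5]=16
[6,11] mid=8 arr[8]=32
[9,11] mid=10 arr[10]=42
Total: 3 comparisons


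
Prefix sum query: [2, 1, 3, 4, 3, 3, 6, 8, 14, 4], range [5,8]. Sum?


Prefix sums: [0, 2, 3, 6, 10, 13, 16, 22, 30, 44, 48]
Sum[5..8] = prefix[9] - prefix[5] = 44 - 13 = 31


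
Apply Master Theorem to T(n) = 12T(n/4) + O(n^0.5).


a=12, b=4, c=0.5. log_4(12)=1.792 > c=0.5. Case 1: O(n^log_b(a)) = O(n^1.792)
Complexity: O(n^1.792)


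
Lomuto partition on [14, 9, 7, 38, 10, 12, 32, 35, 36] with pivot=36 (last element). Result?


Elements <= 36 go left of pivot.
Result: [14, 9, 7, 10, 12, 32, 35, 36, 38], pivot at index 7


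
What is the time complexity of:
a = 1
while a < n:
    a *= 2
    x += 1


Per nesting level: O(log n) = O(log n)
Complexity: O(log n)


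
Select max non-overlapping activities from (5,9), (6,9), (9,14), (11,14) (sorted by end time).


Greedy: pick earliest-ending, then skip overlaps.
Selected (2 activities): [(5, 9), (9, 14)]


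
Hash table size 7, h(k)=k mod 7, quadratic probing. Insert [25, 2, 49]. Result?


Insertions: 25->slot 4; 2->slot 2; 49->slot 0
Table: [49, None, 2, None, 25, None, None]


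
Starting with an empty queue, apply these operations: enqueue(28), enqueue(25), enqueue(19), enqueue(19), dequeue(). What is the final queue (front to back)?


enqueue(28) -> [28]
enqueue(25) -> [28, 25]
enqueue(19) -> [28, 25, 19]
enqueue(19) -> [28, 25, 19, 19]
dequeue() returns 28 -> [25, 19, 19]
Final queue (front to back): [25, 19, 19]


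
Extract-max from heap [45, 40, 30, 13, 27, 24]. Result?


Max = 45
Replace root with last, heapify down
Resulting heap: [40, 27, 30, 13, 24]


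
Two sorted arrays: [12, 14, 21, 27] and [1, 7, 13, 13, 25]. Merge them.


Compare heads, take smaller each step.
Merged: [1, 7, 12, 13, 13, 14, 21, 25, 27]


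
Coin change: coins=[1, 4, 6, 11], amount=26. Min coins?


dp[0]=0; dp[i]=1+min(dp[i-c] for c in coins)
...dp[21]=3, dp[22]=2, dp[23]=3, dp[24]=4, dp[25]=4, dp[26]=3
Minimum coins for 26 = 3


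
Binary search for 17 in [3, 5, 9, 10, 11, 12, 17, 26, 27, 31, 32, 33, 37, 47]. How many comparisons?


Search for 17:
[0,13] mid=6 arr[6]=17
Total: 1 comparisons


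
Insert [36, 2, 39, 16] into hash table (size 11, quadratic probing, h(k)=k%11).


Insertions: 36->slot 3; 2->slot 2; 39->slot 6; 16->slot 5
Table: [None, None, 2, 36, None, 16, 39, None, None, None, None]


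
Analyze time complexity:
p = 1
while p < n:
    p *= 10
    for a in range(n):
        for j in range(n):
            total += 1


Per nesting level: O(log n) * O(n) * O(n) = O(n^2 log n)
Complexity: O(n^2 log n)


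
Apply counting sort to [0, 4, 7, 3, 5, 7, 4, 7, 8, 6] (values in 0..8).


Count array: [1, 0, 0, 1, 2, 1, 1, 3, 1]
Reconstruct: [0, 3, 4, 4, 5, 6, 7, 7, 7, 8]


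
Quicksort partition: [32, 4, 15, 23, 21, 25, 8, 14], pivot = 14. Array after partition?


Elements <= 14 go left of pivot.
Result: [4, 8, 14, 23, 21, 25, 32, 15], pivot at index 2


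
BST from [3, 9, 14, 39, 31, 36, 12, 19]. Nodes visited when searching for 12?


BST root = 3
Search for 12: compare at each node
Path: [3, 9, 14, 12]


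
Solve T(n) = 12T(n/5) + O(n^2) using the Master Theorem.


a=12, b=5, c=2. log_5(12)=1.544 < c=2. Case 3: O(n^c) = O(n^2)
Complexity: O(n^2)


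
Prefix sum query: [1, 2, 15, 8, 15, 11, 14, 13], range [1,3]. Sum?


Prefix sums: [0, 1, 3, 18, 26, 41, 52, 66, 79]
Sum[1..3] = prefix[4] - prefix[1] = 26 - 1 = 25


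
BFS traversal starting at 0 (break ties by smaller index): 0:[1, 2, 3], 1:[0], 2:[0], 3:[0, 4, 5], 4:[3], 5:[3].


BFS queue: start with [0]
Visit order: [0, 1, 2, 3, 4, 5]


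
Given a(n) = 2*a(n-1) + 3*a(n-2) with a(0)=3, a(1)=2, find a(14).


Build bottom-up:
...a(12)=664303, a(13)=1992902, a(14)=2*1992902+3*664303=5978713


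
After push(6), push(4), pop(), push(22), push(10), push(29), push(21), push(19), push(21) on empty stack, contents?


push(6) -> [6]
push(4) -> [6, 4]
pop() returns 4 -> [6]
push(22) -> [6, 22]
push(10) -> [6, 22, 10]
push(29) -> [6, 22, 10, 29]
push(21) -> [6, 22, 10, 29, 21]
push(19) -> [6, 22, 10, 29, 21, 19]
push(21) -> [6, 22, 10, 29, 21, 19, 21]
Final stack (bottom to top): [6, 22, 10, 29, 21, 19, 21]


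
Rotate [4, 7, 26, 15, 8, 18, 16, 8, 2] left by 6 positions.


Left rotate by 6: [16, 8, 2, 4, 7, 26, 15, 8, 18]


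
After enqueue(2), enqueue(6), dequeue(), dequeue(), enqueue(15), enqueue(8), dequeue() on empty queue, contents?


enqueue(2) -> [2]
enqueue(6) -> [2, 6]
dequeue() returns 2 -> [6]
dequeue() returns 6 -> []
enqueue(15) -> [15]
enqueue(8) -> [15, 8]
dequeue() returns 15 -> [8]
Final queue (front to back): [8]


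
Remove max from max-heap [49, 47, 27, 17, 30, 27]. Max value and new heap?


Max = 49
Replace root with last, heapify down
Resulting heap: [47, 30, 27, 17, 27]


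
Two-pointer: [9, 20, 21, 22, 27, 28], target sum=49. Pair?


Two pointers: lo=0, hi=5
Found pair: (21, 28) summing to 49


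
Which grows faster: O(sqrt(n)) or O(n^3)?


sublinear grows slower than cubic
O(sqrt(n)) is asymptotically smaller; O(n^3) grows faster


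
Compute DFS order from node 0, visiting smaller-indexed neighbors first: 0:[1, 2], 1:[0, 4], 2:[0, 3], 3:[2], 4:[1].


DFS stack-based: start with [0]
Visit order: [0, 1, 4, 2, 3]


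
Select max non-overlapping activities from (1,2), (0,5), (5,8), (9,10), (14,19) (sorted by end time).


Greedy: pick earliest-ending, then skip overlaps.
Selected (4 activities): [(1, 2), (5, 8), (9, 10), (14, 19)]


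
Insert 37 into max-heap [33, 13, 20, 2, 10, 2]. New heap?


Append 37: [33, 13, 20, 2, 10, 2, 37]
Bubble up: swap idx 6(37) with idx 2(20); swap idx 2(37) with idx 0(33)
Result: [37, 13, 33, 2, 10, 2, 20]


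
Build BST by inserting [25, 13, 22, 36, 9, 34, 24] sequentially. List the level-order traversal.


Root = 25; build tree by BST insertion.
Level-Order traversal: [25, 13, 36, 9, 22, 34, 24]


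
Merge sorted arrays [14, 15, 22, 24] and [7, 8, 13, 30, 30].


Compare heads, take smaller each step.
Merged: [7, 8, 13, 14, 15, 22, 24, 30, 30]


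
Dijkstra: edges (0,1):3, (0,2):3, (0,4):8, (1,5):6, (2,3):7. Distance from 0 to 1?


Dijkstra from 0:
Distances: {0: 0, 1: 3, 2: 3, 3: 10, 4: 8, 5: 9}
Shortest distance to 1 = 3, path = [0, 1]


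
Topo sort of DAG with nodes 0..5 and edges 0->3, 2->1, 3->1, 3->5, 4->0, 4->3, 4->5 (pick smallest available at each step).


Kahn's algorithm, process smallest node first
Order: [2, 4, 0, 3, 1, 5]


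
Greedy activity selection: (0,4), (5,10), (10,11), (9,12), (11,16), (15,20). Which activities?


Greedy: pick earliest-ending, then skip overlaps.
Selected (4 activities): [(0, 4), (5, 10), (10, 11), (11, 16)]


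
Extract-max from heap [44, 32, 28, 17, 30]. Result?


Max = 44
Replace root with last, heapify down
Resulting heap: [32, 30, 28, 17]


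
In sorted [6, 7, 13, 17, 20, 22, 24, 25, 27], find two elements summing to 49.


Two pointers: lo=0, hi=8
Found pair: (22, 27) summing to 49


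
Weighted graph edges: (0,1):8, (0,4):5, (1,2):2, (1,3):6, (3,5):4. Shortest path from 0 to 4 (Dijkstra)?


Dijkstra from 0:
Distances: {0: 0, 1: 8, 2: 10, 3: 14, 4: 5, 5: 18}
Shortest distance to 4 = 5, path = [0, 4]


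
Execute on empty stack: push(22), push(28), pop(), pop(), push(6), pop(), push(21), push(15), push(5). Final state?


push(22) -> [22]
push(28) -> [22, 28]
pop() returns 28 -> [22]
pop() returns 22 -> []
push(6) -> [6]
pop() returns 6 -> []
push(21) -> [21]
push(15) -> [21, 15]
push(5) -> [21, 15, 5]
Final stack (bottom to top): [21, 15, 5]


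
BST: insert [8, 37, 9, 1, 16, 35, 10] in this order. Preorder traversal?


Root = 8; build tree by BST insertion.
Preorder traversal: [8, 1, 37, 9, 16, 10, 35]


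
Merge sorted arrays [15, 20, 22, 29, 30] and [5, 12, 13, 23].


Compare heads, take smaller each step.
Merged: [5, 12, 13, 15, 20, 22, 23, 29, 30]


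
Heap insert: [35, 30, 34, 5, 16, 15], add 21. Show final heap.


Append 21: [35, 30, 34, 5, 16, 15, 21]
Bubble up: no swaps needed
Result: [35, 30, 34, 5, 16, 15, 21]


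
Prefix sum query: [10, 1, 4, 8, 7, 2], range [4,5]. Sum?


Prefix sums: [0, 10, 11, 15, 23, 30, 32]
Sum[4..5] = prefix[6] - prefix[4] = 32 - 23 = 9


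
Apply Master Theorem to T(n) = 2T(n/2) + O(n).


a=2, b=2, c=1. log_2(2)=1 = c=1. Case 2: O(n^c log n) = O(n log n)
Complexity: O(n log n)


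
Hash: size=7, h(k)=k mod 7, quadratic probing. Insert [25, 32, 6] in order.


Insertions: 25->slot 4; 32->slot 5; 6->slot 6
Table: [None, None, None, None, 25, 32, 6]


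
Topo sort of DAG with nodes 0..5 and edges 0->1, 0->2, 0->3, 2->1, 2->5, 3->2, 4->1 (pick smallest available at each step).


Kahn's algorithm, process smallest node first
Order: [0, 3, 2, 4, 1, 5]


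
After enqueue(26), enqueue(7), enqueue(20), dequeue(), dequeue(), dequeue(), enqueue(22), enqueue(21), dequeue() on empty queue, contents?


enqueue(26) -> [26]
enqueue(7) -> [26, 7]
enqueue(20) -> [26, 7, 20]
dequeue() returns 26 -> [7, 20]
dequeue() returns 7 -> [20]
dequeue() returns 20 -> []
enqueue(22) -> [22]
enqueue(21) -> [22, 21]
dequeue() returns 22 -> [21]
Final queue (front to back): [21]


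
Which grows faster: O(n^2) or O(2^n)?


quadratic grows slower than exponential
O(n^2) is asymptotically smaller; O(2^n) grows faster


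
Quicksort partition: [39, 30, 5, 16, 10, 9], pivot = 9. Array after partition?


Elements <= 9 go left of pivot.
Result: [5, 9, 39, 16, 10, 30], pivot at index 1


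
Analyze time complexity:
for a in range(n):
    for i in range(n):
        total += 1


Per nesting level: O(n) * O(n) = O(n^2)
Complexity: O(n^2)


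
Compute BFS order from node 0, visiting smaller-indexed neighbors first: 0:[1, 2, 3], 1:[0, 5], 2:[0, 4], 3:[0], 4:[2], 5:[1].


BFS queue: start with [0]
Visit order: [0, 1, 2, 3, 5, 4]


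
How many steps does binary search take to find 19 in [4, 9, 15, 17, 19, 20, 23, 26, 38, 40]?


Search for 19:
[0,9] mid=4 arr[4]=19
Total: 1 comparisons


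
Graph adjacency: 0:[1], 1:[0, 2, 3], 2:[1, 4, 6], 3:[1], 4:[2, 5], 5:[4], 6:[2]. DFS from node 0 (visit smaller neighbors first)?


DFS stack-based: start with [0]
Visit order: [0, 1, 2, 4, 5, 6, 3]


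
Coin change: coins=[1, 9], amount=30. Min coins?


dp[0]=0; dp[i]=1+min(dp[i-c] for c in coins)
...dp[25]=9, dp[26]=10, dp[27]=3, dp[28]=4, dp[29]=5, dp[30]=6
Minimum coins for 30 = 6


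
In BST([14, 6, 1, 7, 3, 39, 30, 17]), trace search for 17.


BST root = 14
Search for 17: compare at each node
Path: [14, 39, 30, 17]


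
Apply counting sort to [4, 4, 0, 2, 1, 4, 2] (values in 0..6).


Count array: [1, 1, 2, 0, 3, 0, 0]
Reconstruct: [0, 1, 2, 2, 4, 4, 4]


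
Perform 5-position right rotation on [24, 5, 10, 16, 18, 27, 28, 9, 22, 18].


Right rotate by 5: [27, 28, 9, 22, 18, 24, 5, 10, 16, 18]


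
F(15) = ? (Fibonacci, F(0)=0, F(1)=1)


F(n)=F(n-1)+F(n-2)
...F(13)=233, F(14)=377, F(15)=610


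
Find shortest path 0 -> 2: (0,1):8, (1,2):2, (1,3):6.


Dijkstra from 0:
Distances: {0: 0, 1: 8, 2: 10, 3: 14}
Shortest distance to 2 = 10, path = [0, 1, 2]


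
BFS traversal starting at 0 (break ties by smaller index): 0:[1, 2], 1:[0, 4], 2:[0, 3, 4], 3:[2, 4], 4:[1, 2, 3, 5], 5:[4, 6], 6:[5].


BFS queue: start with [0]
Visit order: [0, 1, 2, 4, 3, 5, 6]


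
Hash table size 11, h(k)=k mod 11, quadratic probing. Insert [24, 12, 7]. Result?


Insertions: 24->slot 2; 12->slot 1; 7->slot 7
Table: [None, 12, 24, None, None, None, None, 7, None, None, None]


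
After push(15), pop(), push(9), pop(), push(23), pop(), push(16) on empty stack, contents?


push(15) -> [15]
pop() returns 15 -> []
push(9) -> [9]
pop() returns 9 -> []
push(23) -> [23]
pop() returns 23 -> []
push(16) -> [16]
Final stack (bottom to top): [16]


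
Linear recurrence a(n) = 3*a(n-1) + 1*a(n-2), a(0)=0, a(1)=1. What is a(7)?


Build bottom-up:
...a(5)=109, a(6)=360, a(7)=3*360+1*109=1189


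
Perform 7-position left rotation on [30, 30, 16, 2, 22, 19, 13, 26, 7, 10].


Left rotate by 7: [26, 7, 10, 30, 30, 16, 2, 22, 19, 13]


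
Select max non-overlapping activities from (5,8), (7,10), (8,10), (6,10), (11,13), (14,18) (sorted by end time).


Greedy: pick earliest-ending, then skip overlaps.
Selected (4 activities): [(5, 8), (8, 10), (11, 13), (14, 18)]


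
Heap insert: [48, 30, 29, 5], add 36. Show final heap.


Append 36: [48, 30, 29, 5, 36]
Bubble up: swap idx 4(36) with idx 1(30)
Result: [48, 36, 29, 5, 30]


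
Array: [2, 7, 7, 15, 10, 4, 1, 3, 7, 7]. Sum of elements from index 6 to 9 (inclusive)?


Prefix sums: [0, 2, 9, 16, 31, 41, 45, 46, 49, 56, 63]
Sum[6..9] = prefix[10] - prefix[6] = 63 - 45 = 18


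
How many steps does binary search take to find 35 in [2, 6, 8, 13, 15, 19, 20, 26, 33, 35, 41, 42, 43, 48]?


Search for 35:
[0,13] mid=6 arr[6]=20
[7,13] mid=10 arr[10]=41
[7,9] mid=8 arr[8]=33
[9,9] mid=9 arr[9]=35
Total: 4 comparisons


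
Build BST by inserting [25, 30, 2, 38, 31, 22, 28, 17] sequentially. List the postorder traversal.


Root = 25; build tree by BST insertion.
Postorder traversal: [17, 22, 2, 28, 31, 38, 30, 25]


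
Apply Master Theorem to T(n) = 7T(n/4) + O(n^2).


a=7, b=4, c=2. log_4(7)=1.404 < c=2. Case 3: O(n^c) = O(n^2)
Complexity: O(n^2)


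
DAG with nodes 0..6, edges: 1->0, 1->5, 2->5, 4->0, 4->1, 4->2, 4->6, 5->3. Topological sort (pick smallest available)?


Kahn's algorithm, process smallest node first
Order: [4, 1, 0, 2, 5, 3, 6]


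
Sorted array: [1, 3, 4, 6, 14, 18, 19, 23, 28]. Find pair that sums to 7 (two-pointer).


Two pointers: lo=0, hi=8
Found pair: (1, 6) summing to 7


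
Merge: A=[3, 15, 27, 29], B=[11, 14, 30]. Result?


Compare heads, take smaller each step.
Merged: [3, 11, 14, 15, 27, 29, 30]


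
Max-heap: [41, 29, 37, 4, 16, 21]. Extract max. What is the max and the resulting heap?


Max = 41
Replace root with last, heapify down
Resulting heap: [37, 29, 21, 4, 16]


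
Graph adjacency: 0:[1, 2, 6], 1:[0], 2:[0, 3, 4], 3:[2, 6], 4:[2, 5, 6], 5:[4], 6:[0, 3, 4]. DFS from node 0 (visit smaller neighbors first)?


DFS stack-based: start with [0]
Visit order: [0, 1, 2, 3, 6, 4, 5]


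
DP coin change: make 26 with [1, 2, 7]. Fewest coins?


dp[0]=0; dp[i]=1+min(dp[i-c] for c in coins)
...dp[21]=3, dp[22]=4, dp[23]=4, dp[24]=5, dp[25]=5, dp[26]=6
Minimum coins for 26 = 6


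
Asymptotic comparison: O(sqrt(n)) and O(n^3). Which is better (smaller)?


sublinear grows slower than cubic
O(sqrt(n)) is asymptotically smaller; O(n^3) grows faster


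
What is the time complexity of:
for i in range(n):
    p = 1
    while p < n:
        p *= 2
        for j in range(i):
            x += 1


Per nesting level: O(n) * O(log n) * O(n) [triangular over i] = O(n^2 log n)
Complexity: O(n^2 log n)


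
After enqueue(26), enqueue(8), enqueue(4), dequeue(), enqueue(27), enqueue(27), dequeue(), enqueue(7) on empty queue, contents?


enqueue(26) -> [26]
enqueue(8) -> [26, 8]
enqueue(4) -> [26, 8, 4]
dequeue() returns 26 -> [8, 4]
enqueue(27) -> [8, 4, 27]
enqueue(27) -> [8, 4, 27, 27]
dequeue() returns 8 -> [4, 27, 27]
enqueue(7) -> [4, 27, 27, 7]
Final queue (front to back): [4, 27, 27, 7]


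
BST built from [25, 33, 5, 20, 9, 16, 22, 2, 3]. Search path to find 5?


BST root = 25
Search for 5: compare at each node
Path: [25, 5]


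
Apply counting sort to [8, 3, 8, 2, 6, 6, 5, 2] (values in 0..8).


Count array: [0, 0, 2, 1, 0, 1, 2, 0, 2]
Reconstruct: [2, 2, 3, 5, 6, 6, 8, 8]
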